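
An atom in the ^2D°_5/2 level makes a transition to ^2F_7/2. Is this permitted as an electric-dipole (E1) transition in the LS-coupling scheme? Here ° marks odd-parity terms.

Reading off the term symbols: S 1/2→1/2, L 2→3, J 5/2→7/2, parity odd→even.
Parity must change: odd → even — satisfied.
ΔS = 0: S: 1/2 → 1/2 — satisfied.
ΔL = 0, ±1 (not L=0↔0): L: 2 → 3, ΔL = +1 — satisfied.
ΔJ = 0, ±1 (not J=0↔0): J: 5/2 → 7/2, ΔJ = +1 — satisfied.
All four E1 rules are satisfied.

allowed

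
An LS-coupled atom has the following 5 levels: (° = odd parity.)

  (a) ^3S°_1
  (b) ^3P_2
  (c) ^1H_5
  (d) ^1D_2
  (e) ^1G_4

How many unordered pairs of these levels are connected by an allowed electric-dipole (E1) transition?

(a)–(b): allowed.
(a)–(c): forbidden (ΔS, ΔL, ΔJ).
(a)–(d): forbidden (ΔS, ΔL).
(a)–(e): forbidden (ΔS, ΔL, ΔJ).
(b)–(c): forbidden (parity, ΔS, ΔL, ΔJ).
(b)–(d): forbidden (parity, ΔS).
(b)–(e): forbidden (parity, ΔS, ΔL, ΔJ).
(c)–(d): forbidden (parity, ΔL, ΔJ).
(c)–(e): forbidden (parity).
(d)–(e): forbidden (parity, ΔL, ΔJ).
Allowed pairs: 1 of 10.

1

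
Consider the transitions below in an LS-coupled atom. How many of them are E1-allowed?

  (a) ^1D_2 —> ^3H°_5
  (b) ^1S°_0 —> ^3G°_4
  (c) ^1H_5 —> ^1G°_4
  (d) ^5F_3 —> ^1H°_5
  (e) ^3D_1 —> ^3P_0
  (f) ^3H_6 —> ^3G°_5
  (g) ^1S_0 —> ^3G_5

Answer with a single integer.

(a) forbidden (ΔS, ΔL, ΔJ fail)
(b) forbidden (parity, ΔS, ΔL, ΔJ fail)
(c) allowed
(d) forbidden (ΔS, ΔL, ΔJ fail)
(e) forbidden (parity fails)
(f) allowed
(g) forbidden (parity, ΔS, ΔL, ΔJ fail)
Total allowed: 2 of 7.

2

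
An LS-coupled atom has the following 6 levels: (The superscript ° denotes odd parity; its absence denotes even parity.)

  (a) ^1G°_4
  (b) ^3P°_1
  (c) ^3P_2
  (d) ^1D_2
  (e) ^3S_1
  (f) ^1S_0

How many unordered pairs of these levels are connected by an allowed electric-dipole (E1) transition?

2

(a)–(b): forbidden (parity, ΔS, ΔL, ΔJ).
(a)–(c): forbidden (ΔS, ΔL, ΔJ).
(a)–(d): forbidden (ΔL, ΔJ).
(a)–(e): forbidden (ΔS, ΔL, ΔJ).
(a)–(f): forbidden (ΔL, ΔJ).
(b)–(c): allowed.
(b)–(d): forbidden (ΔS).
(b)–(e): allowed.
(b)–(f): forbidden (ΔS).
(c)–(d): forbidden (parity, ΔS).
(c)–(e): forbidden (parity).
(c)–(f): forbidden (parity, ΔS, ΔJ).
(d)–(e): forbidden (parity, ΔS, ΔL).
(d)–(f): forbidden (parity, ΔL, ΔJ).
(e)–(f): forbidden (parity, ΔS, ΔL).
Allowed pairs: 2 of 15.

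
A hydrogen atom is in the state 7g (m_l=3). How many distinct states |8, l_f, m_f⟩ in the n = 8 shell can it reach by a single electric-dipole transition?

5

E1 requires Δl = ±1, so l_f ∈ {3, 5}; with 0 ≤ l_f ≤ n_f−1 = 7, the allowed l_f values are {3, 5}.
For l_f = 3: m_f ∈ {m_i−1, m_i, m_i+1} ∩ [−3, 3] = {2, 3} → 2 states.
For l_f = 5: m_f ∈ {m_i−1, m_i, m_i+1} ∩ [−5, 5] = {2, 3, 4} → 3 states.
Total: 5.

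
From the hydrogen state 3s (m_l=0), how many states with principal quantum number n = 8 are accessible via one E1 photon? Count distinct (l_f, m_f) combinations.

3

E1 requires Δl = ±1, so l_f ∈ {-1, 1}; with 0 ≤ l_f ≤ n_f−1 = 7, the allowed l_f values are {1}.
For l_f = 1: m_f ∈ {m_i−1, m_i, m_i+1} ∩ [−1, 1] = {-1, 0, 1} → 3 states.
Total: 3.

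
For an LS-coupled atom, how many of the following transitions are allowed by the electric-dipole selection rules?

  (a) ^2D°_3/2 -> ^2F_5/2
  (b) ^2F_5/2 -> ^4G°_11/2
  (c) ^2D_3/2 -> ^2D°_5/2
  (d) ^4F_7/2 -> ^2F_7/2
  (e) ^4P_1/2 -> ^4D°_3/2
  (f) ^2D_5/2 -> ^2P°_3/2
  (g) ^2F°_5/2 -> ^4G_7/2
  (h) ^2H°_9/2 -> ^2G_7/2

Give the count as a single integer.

5

(a) allowed
(b) forbidden (ΔS, ΔJ fail)
(c) allowed
(d) forbidden (parity, ΔS fail)
(e) allowed
(f) allowed
(g) forbidden (ΔS fails)
(h) allowed
Total allowed: 5 of 8.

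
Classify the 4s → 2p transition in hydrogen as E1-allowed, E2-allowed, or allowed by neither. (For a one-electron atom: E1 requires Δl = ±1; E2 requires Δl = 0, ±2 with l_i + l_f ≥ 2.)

E1

Δl = 1 − 0 = +1; l_i + l_f = 1.
E1 (Δl = ±1): satisfied.
E2 (Δl = 0,±2, l_i+l_f ≥ 2): not satisfied.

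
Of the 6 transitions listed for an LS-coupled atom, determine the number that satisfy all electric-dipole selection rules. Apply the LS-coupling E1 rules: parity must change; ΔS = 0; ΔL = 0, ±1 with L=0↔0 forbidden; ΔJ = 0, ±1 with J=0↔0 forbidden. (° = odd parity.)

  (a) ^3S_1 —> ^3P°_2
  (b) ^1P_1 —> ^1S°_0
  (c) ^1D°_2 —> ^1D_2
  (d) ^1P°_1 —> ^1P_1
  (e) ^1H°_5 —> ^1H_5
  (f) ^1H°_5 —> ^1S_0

(a) allowed
(b) allowed
(c) allowed
(d) allowed
(e) allowed
(f) forbidden (ΔL, ΔJ fail)
Total allowed: 5 of 6.

5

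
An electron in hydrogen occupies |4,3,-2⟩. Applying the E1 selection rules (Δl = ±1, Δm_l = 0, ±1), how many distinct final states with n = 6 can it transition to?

E1 requires Δl = ±1, so l_f ∈ {2, 4}; with 0 ≤ l_f ≤ n_f−1 = 5, the allowed l_f values are {2, 4}.
For l_f = 2: m_f ∈ {m_i−1, m_i, m_i+1} ∩ [−2, 2] = {-2, -1} → 2 states.
For l_f = 4: m_f ∈ {m_i−1, m_i, m_i+1} ∩ [−4, 4] = {-3, -2, -1} → 3 states.
Total: 5.

5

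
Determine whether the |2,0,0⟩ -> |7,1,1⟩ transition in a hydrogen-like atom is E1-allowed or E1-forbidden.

Initial l = 0, final l = 1, so Δl = +1. E1 requires Δl = ±1: passes.
Δm_l = 1 − (0) = +1. E1 requires Δm_l = 0, ±1: passes.
All E1 selection rules are satisfied.

allowed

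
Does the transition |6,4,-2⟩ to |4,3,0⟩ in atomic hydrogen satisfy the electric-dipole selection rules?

forbidden

l: 4 → 3 (Δl = -1). Δl = ±1 ok.
m_l: -2 → 0 (Δm_l = +2). |Δm_l| ≤ 1 fails.
The transition is electric-dipole forbidden.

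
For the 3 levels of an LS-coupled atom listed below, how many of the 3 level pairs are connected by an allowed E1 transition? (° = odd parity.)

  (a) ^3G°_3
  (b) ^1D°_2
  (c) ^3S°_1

(a)–(b): forbidden (parity, ΔS, ΔL).
(a)–(c): forbidden (parity, ΔL, ΔJ).
(b)–(c): forbidden (parity, ΔS, ΔL).
Allowed pairs: 0 of 3.

0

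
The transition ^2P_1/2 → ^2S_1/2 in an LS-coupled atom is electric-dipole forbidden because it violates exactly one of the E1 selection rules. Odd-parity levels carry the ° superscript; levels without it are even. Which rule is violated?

ΔL = 0, ±1 (not L=0↔0): L: 1 → 0, ΔL = -1 — ok.
Parity must change: even → even — fails.
ΔJ = 0, ±1 (not J=0↔0): J: 1/2 → 1/2, ΔJ = +0 — ok.
ΔS = 0: S: 1/2 → 1/2 — ok.

parity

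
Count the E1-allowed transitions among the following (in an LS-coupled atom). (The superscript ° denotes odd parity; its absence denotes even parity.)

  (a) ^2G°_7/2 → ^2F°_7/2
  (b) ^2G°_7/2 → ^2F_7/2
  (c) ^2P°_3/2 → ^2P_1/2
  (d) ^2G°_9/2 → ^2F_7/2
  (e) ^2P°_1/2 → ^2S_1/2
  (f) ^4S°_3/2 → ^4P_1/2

(a) forbidden (parity fails)
(b) allowed
(c) allowed
(d) allowed
(e) allowed
(f) allowed
Total allowed: 5 of 6.

5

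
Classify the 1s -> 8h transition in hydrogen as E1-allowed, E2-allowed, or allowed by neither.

Δl = 5 − 0 = +5; l_i + l_f = 5.
E1 (Δl = ±1): not satisfied.
E2 (Δl = 0,±2, l_i+l_f ≥ 2): not satisfied.

neither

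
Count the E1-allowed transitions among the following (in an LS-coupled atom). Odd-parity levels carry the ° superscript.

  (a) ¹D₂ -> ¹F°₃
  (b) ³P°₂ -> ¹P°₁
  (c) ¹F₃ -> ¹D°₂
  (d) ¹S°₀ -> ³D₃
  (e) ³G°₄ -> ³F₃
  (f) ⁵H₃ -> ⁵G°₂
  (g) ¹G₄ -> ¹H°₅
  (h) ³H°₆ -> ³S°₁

5

(a) allowed
(b) forbidden (parity, ΔS fail)
(c) allowed
(d) forbidden (ΔS, ΔL, ΔJ fail)
(e) allowed
(f) allowed
(g) allowed
(h) forbidden (parity, ΔL, ΔJ fail)
Total allowed: 5 of 8.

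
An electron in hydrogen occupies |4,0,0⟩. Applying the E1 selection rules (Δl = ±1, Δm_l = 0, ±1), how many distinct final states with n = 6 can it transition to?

E1 requires Δl = ±1, so l_f ∈ {-1, 1}; with 0 ≤ l_f ≤ n_f−1 = 5, the allowed l_f values are {1}.
For l_f = 1: m_f ∈ {m_i−1, m_i, m_i+1} ∩ [−1, 1] = {-1, 0, 1} → 3 states.
Total: 3.

3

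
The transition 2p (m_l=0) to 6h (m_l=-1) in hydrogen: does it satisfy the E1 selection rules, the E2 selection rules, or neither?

Δl = 5 − 1 = +4; l_i + l_f = 6.
Δm_l = -1.
E1 (Δl = ±1, |Δm_l| ≤ 1): not satisfied.
E2 (Δl = 0,±2, l_i+l_f ≥ 2, |Δm_l| ≤ 2): not satisfied.

neither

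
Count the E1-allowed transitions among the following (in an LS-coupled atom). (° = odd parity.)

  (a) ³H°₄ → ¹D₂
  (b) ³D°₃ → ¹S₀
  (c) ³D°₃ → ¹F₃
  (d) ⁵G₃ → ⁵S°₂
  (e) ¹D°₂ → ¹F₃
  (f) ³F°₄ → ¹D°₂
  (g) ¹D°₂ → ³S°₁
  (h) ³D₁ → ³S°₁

(a) forbidden (ΔS, ΔL, ΔJ fail)
(b) forbidden (ΔS, ΔL, ΔJ fail)
(c) forbidden (ΔS fails)
(d) forbidden (ΔL fails)
(e) allowed
(f) forbidden (parity, ΔS, ΔJ fail)
(g) forbidden (parity, ΔS, ΔL fail)
(h) forbidden (ΔL fails)
Total allowed: 1 of 8.

1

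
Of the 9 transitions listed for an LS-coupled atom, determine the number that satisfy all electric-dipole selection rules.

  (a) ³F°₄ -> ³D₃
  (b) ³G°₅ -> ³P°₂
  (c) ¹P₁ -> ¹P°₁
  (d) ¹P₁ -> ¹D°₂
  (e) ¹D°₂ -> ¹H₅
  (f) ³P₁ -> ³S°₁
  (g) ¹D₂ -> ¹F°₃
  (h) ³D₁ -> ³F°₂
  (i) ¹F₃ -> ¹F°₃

7

(a) allowed
(b) forbidden (parity, ΔL, ΔJ fail)
(c) allowed
(d) allowed
(e) forbidden (ΔL, ΔJ fail)
(f) allowed
(g) allowed
(h) allowed
(i) allowed
Total allowed: 7 of 9.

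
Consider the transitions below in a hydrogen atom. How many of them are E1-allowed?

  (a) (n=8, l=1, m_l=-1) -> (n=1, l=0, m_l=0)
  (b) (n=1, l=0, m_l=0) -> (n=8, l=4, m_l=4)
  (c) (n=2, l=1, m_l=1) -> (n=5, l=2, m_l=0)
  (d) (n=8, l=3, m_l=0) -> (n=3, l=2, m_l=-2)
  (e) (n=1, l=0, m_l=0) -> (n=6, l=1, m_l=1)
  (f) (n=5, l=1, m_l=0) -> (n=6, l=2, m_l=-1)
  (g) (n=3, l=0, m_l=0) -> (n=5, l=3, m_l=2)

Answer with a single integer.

4

(a) allowed
(b) forbidden — Δl = +4 (E1 requires Δl = ±1); Δm_l = +4 (E1 requires Δm_l = 0, ±1)
(c) allowed
(d) forbidden — Δm_l = -2 (E1 requires Δm_l = 0, ±1)
(e) allowed
(f) allowed
(g) forbidden — Δl = +3 (E1 requires Δl = ±1); Δm_l = +2 (E1 requires Δm_l = 0, ±1)
Total allowed: 4 of 7.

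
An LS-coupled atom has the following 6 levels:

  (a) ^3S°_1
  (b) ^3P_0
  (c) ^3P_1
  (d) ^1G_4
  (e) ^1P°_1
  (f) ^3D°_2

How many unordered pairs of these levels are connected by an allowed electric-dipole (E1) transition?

(a)–(b): allowed.
(a)–(c): allowed.
(a)–(d): forbidden (ΔS, ΔL, ΔJ).
(a)–(e): forbidden (parity, ΔS).
(a)–(f): forbidden (parity, ΔL).
(b)–(c): forbidden (parity).
(b)–(d): forbidden (parity, ΔS, ΔL, ΔJ).
(b)–(e): forbidden (ΔS).
(b)–(f): forbidden (ΔJ).
(c)–(d): forbidden (parity, ΔS, ΔL, ΔJ).
(c)–(e): forbidden (ΔS).
(c)–(f): allowed.
(d)–(e): forbidden (ΔL, ΔJ).
(d)–(f): forbidden (ΔS, ΔL, ΔJ).
(e)–(f): forbidden (parity, ΔS).
Allowed pairs: 3 of 15.

3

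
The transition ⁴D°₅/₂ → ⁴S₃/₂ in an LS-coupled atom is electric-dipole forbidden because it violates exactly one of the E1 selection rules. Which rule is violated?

the ΔL = 0, ±1 rule

Parity must change: odd → even — satisfied.
ΔL = 0, ±1 (not L=0↔0): L: 2 → 0, ΔL = -2 — violated.
ΔS = 0: S: 3/2 → 3/2 — satisfied.
ΔJ = 0, ±1 (not J=0↔0): J: 5/2 → 3/2, ΔJ = -1 — satisfied.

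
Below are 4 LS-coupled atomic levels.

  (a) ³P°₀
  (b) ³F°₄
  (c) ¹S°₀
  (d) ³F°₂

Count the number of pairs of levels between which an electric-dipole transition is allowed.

(a)–(b): forbidden (parity, ΔL, ΔJ).
(a)–(c): forbidden (parity, ΔS, ΔJ).
(a)–(d): forbidden (parity, ΔL, ΔJ).
(b)–(c): forbidden (parity, ΔS, ΔL, ΔJ).
(b)–(d): forbidden (parity, ΔJ).
(c)–(d): forbidden (parity, ΔS, ΔL, ΔJ).
Allowed pairs: 0 of 6.

0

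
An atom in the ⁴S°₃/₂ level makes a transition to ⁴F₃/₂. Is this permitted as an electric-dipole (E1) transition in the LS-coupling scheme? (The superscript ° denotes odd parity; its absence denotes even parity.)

forbidden

ΔL = 0, ±1 (not L=0↔0): L: 0 → 3, ΔL = +3 — fails.
Parity must change: odd → even — ok.
ΔJ = 0, ±1 (not J=0↔0): J: 3/2 → 3/2, ΔJ = +0 — ok.
ΔS = 0: S: 3/2 → 3/2 — ok.
Rule(s) violated: ΔL.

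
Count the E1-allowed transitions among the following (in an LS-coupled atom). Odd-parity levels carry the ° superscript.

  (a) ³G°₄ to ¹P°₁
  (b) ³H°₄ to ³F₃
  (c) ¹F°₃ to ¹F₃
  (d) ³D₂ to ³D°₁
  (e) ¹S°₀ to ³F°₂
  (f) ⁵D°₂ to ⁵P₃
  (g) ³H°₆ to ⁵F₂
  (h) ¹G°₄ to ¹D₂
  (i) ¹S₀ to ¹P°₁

(a) forbidden (parity, ΔS, ΔL, ΔJ fail)
(b) forbidden (ΔL fails)
(c) allowed
(d) allowed
(e) forbidden (parity, ΔS, ΔL, ΔJ fail)
(f) allowed
(g) forbidden (ΔS, ΔL, ΔJ fail)
(h) forbidden (ΔL, ΔJ fail)
(i) allowed
Total allowed: 4 of 9.

4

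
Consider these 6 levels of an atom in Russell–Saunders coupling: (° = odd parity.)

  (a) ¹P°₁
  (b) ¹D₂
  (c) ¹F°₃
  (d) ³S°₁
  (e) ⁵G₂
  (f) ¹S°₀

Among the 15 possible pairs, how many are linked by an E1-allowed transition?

2

(a)–(b): allowed.
(a)–(c): forbidden (parity, ΔL, ΔJ).
(a)–(d): forbidden (parity, ΔS).
(a)–(e): forbidden (ΔS, ΔL).
(a)–(f): forbidden (parity).
(b)–(c): allowed.
(b)–(d): forbidden (ΔS, ΔL).
(b)–(e): forbidden (parity, ΔS, ΔL).
(b)–(f): forbidden (ΔL, ΔJ).
(c)–(d): forbidden (parity, ΔS, ΔL, ΔJ).
(c)–(e): forbidden (ΔS).
(c)–(f): forbidden (parity, ΔL, ΔJ).
(d)–(e): forbidden (ΔS, ΔL).
(d)–(f): forbidden (parity, ΔS, ΔL).
(e)–(f): forbidden (ΔS, ΔL, ΔJ).
Allowed pairs: 2 of 15.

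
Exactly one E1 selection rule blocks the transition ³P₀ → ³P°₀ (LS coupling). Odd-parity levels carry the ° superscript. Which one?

the J=0 ↔ J=0 exclusion

Initial level: S=1, L=1, J=0, parity even. Final level: S=1, L=1, J=0, parity odd.
ΔS = 0: S: 1 → 1 — ✓.
ΔJ = 0, ±1 (not J=0↔0): J: 0 → 0, ΔJ = +0 — ✗.
Parity must change: even → odd — ✓.
ΔL = 0, ±1 (not L=0↔0): L: 1 → 1, ΔL = +0 — ✓.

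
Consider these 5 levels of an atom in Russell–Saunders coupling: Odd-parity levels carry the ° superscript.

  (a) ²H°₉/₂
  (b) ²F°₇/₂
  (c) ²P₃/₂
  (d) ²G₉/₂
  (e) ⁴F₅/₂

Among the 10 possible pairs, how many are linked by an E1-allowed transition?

(a)–(b): forbidden (parity, ΔL).
(a)–(c): forbidden (ΔL, ΔJ).
(a)–(d): allowed.
(a)–(e): forbidden (ΔS, ΔL, ΔJ).
(b)–(c): forbidden (ΔL, ΔJ).
(b)–(d): allowed.
(b)–(e): forbidden (ΔS).
(c)–(d): forbidden (parity, ΔL, ΔJ).
(c)–(e): forbidden (parity, ΔS, ΔL).
(d)–(e): forbidden (parity, ΔS, ΔJ).
Allowed pairs: 2 of 10.

2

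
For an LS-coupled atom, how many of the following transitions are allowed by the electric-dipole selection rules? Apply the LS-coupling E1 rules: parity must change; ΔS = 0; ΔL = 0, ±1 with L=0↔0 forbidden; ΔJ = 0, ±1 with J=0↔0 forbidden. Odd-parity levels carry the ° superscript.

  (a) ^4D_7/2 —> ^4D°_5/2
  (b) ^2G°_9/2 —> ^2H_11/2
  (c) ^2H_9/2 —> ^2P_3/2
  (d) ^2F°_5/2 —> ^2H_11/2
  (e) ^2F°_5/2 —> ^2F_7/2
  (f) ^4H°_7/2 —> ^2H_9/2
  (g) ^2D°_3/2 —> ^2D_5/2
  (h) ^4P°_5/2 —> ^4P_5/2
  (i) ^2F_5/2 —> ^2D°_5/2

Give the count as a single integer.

6

(a) allowed
(b) allowed
(c) forbidden (parity, ΔL, ΔJ fail)
(d) forbidden (ΔL, ΔJ fail)
(e) allowed
(f) forbidden (ΔS fails)
(g) allowed
(h) allowed
(i) allowed
Total allowed: 6 of 9.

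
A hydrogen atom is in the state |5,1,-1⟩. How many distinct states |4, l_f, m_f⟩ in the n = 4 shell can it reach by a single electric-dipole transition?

4

E1 requires Δl = ±1, so l_f ∈ {0, 2}; with 0 ≤ l_f ≤ n_f−1 = 3, the allowed l_f values are {0, 2}.
For l_f = 0: m_f ∈ {m_i−1, m_i, m_i+1} ∩ [−0, 0] = {0} → 1 state.
For l_f = 2: m_f ∈ {m_i−1, m_i, m_i+1} ∩ [−2, 2] = {-2, -1, 0} → 3 states.
Total: 4.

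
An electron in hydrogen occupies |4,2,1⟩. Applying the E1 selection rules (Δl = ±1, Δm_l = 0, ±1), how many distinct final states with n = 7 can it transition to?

E1 requires Δl = ±1, so l_f ∈ {1, 3}; with 0 ≤ l_f ≤ n_f−1 = 6, the allowed l_f values are {1, 3}.
For l_f = 1: m_f ∈ {m_i−1, m_i, m_i+1} ∩ [−1, 1] = {0, 1} → 2 states.
For l_f = 3: m_f ∈ {m_i−1, m_i, m_i+1} ∩ [−3, 3] = {0, 1, 2} → 3 states.
Total: 5.

5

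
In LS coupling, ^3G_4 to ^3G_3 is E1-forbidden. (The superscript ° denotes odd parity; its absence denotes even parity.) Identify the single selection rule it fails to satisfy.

Parity must change: even → even — fails.
ΔS = 0: S: 1 → 1 — passes.
ΔL = 0, ±1 (not L=0↔0): L: 4 → 4, ΔL = +0 — passes.
ΔJ = 0, ±1 (not J=0↔0): J: 4 → 3, ΔJ = -1 — passes.

parity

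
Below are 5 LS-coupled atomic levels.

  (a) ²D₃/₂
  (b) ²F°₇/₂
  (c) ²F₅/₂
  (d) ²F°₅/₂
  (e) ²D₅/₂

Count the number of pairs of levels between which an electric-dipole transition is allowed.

(a)–(b): forbidden (ΔJ).
(a)–(c): forbidden (parity).
(a)–(d): allowed.
(a)–(e): forbidden (parity).
(b)–(c): allowed.
(b)–(d): forbidden (parity).
(b)–(e): allowed.
(c)–(d): allowed.
(c)–(e): forbidden (parity).
(d)–(e): allowed.
Allowed pairs: 5 of 10.

5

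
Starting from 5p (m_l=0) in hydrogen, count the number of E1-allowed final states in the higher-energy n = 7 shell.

E1 requires Δl = ±1, so l_f ∈ {0, 2}; with 0 ≤ l_f ≤ n_f−1 = 6, the allowed l_f values are {0, 2}.
For l_f = 0: m_f ∈ {m_i−1, m_i, m_i+1} ∩ [−0, 0] = {0} → 1 state.
For l_f = 2: m_f ∈ {m_i−1, m_i, m_i+1} ∩ [−2, 2] = {-1, 0, 1} → 3 states.
Total: 4.

4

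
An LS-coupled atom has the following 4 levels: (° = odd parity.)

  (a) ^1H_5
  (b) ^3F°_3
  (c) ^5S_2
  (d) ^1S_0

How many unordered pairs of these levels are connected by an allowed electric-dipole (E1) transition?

0

(a)–(b): forbidden (ΔS, ΔL, ΔJ).
(a)–(c): forbidden (parity, ΔS, ΔL, ΔJ).
(a)–(d): forbidden (parity, ΔL, ΔJ).
(b)–(c): forbidden (ΔS, ΔL).
(b)–(d): forbidden (ΔS, ΔL, ΔJ).
(c)–(d): forbidden (parity, ΔS, ΔL, ΔJ).
Allowed pairs: 0 of 6.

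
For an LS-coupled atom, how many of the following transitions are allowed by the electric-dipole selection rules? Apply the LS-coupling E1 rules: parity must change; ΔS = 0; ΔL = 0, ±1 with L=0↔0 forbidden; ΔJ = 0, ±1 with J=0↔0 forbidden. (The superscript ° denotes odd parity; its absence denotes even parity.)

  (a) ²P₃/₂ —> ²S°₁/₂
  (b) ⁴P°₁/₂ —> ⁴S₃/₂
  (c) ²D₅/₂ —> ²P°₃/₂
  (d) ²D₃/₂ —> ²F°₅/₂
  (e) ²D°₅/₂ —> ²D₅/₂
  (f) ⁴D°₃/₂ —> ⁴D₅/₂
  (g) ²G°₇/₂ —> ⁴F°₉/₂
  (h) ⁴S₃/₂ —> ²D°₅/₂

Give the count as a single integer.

(a) allowed
(b) allowed
(c) allowed
(d) allowed
(e) allowed
(f) allowed
(g) forbidden (parity, ΔS fail)
(h) forbidden (ΔS, ΔL fail)
Total allowed: 6 of 8.

6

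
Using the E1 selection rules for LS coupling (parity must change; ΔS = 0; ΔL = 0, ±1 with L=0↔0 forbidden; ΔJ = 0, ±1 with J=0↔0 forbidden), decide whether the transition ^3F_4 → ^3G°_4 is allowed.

Reading off the term symbols: S 1→1, L 3→4, J 4→4, parity even→odd.
Parity must change: even → odd — ✓.
ΔS = 0: S: 1 → 1 — ✓.
ΔL = 0, ±1 (not L=0↔0): L: 3 → 4, ΔL = +1 — ✓.
ΔJ = 0, ±1 (not J=0↔0): J: 4 → 4, ΔJ = +0 — ✓.
All four E1 rules are satisfied.

allowed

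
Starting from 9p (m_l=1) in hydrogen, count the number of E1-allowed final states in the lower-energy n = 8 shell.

4

E1 requires Δl = ±1, so l_f ∈ {0, 2}; with 0 ≤ l_f ≤ n_f−1 = 7, the allowed l_f values are {0, 2}.
For l_f = 0: m_f ∈ {m_i−1, m_i, m_i+1} ∩ [−0, 0] = {0} → 1 state.
For l_f = 2: m_f ∈ {m_i−1, m_i, m_i+1} ∩ [−2, 2] = {0, 1, 2} → 3 states.
Total: 4.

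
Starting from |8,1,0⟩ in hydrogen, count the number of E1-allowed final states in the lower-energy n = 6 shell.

E1 requires Δl = ±1, so l_f ∈ {0, 2}; with 0 ≤ l_f ≤ n_f−1 = 5, the allowed l_f values are {0, 2}.
For l_f = 0: m_f ∈ {m_i−1, m_i, m_i+1} ∩ [−0, 0] = {0} → 1 state.
For l_f = 2: m_f ∈ {m_i−1, m_i, m_i+1} ∩ [−2, 2] = {-1, 0, 1} → 3 states.
Total: 4.

4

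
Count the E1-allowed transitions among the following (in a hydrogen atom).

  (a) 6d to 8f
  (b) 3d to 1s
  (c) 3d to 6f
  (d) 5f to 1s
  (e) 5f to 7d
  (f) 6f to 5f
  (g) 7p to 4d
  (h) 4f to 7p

4

(a) allowed
(b) forbidden — Δl = -2 (E1 requires Δl = ±1)
(c) allowed
(d) forbidden — Δl = -3 (E1 requires Δl = ±1)
(e) allowed
(f) forbidden — Δl = +0 (E1 requires Δl = ±1)
(g) allowed
(h) forbidden — Δl = -2 (E1 requires Δl = ±1)
Total allowed: 4 of 8.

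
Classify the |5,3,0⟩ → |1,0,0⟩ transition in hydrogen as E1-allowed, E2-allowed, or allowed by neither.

Δl = 0 − 3 = -3; l_i + l_f = 3.
Δm_l = +0.
E1 (Δl = ±1, |Δm_l| ≤ 1): not satisfied.
E2 (Δl = 0,±2, l_i+l_f ≥ 2, |Δm_l| ≤ 2): not satisfied.

neither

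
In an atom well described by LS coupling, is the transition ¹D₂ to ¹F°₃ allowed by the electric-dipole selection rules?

allowed

Initial level: S=0, L=2, J=2, parity even. Final level: S=0, L=3, J=3, parity odd.
ΔJ = 0, ±1 (not J=0↔0): J: 2 → 3, ΔJ = +1 — ok.
ΔS = 0: S: 0 → 0 — ok.
Parity must change: even → odd — ok.
ΔL = 0, ±1 (not L=0↔0): L: 2 → 3, ΔL = +1 — ok.
All four E1 rules are satisfied.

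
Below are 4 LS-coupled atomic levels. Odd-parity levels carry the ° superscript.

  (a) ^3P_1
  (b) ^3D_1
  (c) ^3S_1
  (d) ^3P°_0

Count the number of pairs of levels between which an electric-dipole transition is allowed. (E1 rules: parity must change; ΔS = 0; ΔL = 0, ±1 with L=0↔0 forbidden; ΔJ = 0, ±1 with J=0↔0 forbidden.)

3

(a)–(b): forbidden (parity).
(a)–(c): forbidden (parity).
(a)–(d): allowed.
(b)–(c): forbidden (parity, ΔL).
(b)–(d): allowed.
(c)–(d): allowed.
Allowed pairs: 3 of 6.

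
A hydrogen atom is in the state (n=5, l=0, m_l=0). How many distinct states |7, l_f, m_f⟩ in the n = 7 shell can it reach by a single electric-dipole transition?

3

E1 requires Δl = ±1, so l_f ∈ {-1, 1}; with 0 ≤ l_f ≤ n_f−1 = 6, the allowed l_f values are {1}.
For l_f = 1: m_f ∈ {m_i−1, m_i, m_i+1} ∩ [−1, 1] = {-1, 0, 1} → 3 states.
Total: 3.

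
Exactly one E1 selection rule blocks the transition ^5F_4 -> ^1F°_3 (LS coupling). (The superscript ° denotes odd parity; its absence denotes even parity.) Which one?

the ΔS = 0 rule

Initial level: S=2, L=3, J=4, parity even. Final level: S=0, L=3, J=3, parity odd.
ΔJ = 0, ±1 (not J=0↔0): J: 4 → 3, ΔJ = -1 — satisfied.
ΔS = 0: S: 2 → 0 — violated.
ΔL = 0, ±1 (not L=0↔0): L: 3 → 3, ΔL = +0 — satisfied.
Parity must change: even → odd — satisfied.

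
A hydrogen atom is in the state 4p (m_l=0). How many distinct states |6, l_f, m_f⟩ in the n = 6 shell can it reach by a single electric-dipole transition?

4

E1 requires Δl = ±1, so l_f ∈ {0, 2}; with 0 ≤ l_f ≤ n_f−1 = 5, the allowed l_f values are {0, 2}.
For l_f = 0: m_f ∈ {m_i−1, m_i, m_i+1} ∩ [−0, 0] = {0} → 1 state.
For l_f = 2: m_f ∈ {m_i−1, m_i, m_i+1} ∩ [−2, 2] = {-1, 0, 1} → 3 states.
Total: 4.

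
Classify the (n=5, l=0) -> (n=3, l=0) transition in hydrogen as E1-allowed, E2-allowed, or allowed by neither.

Δl = 0 − 0 = +0; l_i + l_f = 0.
E1 (Δl = ±1): not satisfied.
E2 (Δl = 0,±2, l_i+l_f ≥ 2): not satisfied.

neither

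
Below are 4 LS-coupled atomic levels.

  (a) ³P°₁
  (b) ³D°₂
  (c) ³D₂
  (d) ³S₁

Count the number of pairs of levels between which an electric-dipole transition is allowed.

(a)–(b): forbidden (parity).
(a)–(c): allowed.
(a)–(d): allowed.
(b)–(c): allowed.
(b)–(d): forbidden (ΔL).
(c)–(d): forbidden (parity, ΔL).
Allowed pairs: 3 of 6.

3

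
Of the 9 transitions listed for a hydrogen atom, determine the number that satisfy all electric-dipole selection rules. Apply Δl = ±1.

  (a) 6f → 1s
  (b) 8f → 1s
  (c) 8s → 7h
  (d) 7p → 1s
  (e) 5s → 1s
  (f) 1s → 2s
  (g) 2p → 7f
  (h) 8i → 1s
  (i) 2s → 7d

(a) forbidden — Δl = -3 (E1 requires Δl = ±1)
(b) forbidden — Δl = -3 (E1 requires Δl = ±1)
(c) forbidden — Δl = +5 (E1 requires Δl = ±1)
(d) allowed
(e) forbidden — Δl = +0 (E1 requires Δl = ±1)
(f) forbidden — Δl = +0 (E1 requires Δl = ±1)
(g) forbidden — Δl = +2 (E1 requires Δl = ±1)
(h) forbidden — Δl = -6 (E1 requires Δl = ±1)
(i) forbidden — Δl = +2 (E1 requires Δl = ±1)
Total allowed: 1 of 9.

1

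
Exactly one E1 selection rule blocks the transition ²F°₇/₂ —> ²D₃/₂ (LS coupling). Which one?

the ΔJ = 0, ±1 rule

ΔS = 0: S: 1/2 → 1/2 — ok.
ΔL = 0, ±1 (not L=0↔0): L: 3 → 2, ΔL = -1 — ok.
Parity must change: odd → even — ok.
ΔJ = 0, ±1 (not J=0↔0): J: 7/2 → 3/2, ΔJ = -2 — fails.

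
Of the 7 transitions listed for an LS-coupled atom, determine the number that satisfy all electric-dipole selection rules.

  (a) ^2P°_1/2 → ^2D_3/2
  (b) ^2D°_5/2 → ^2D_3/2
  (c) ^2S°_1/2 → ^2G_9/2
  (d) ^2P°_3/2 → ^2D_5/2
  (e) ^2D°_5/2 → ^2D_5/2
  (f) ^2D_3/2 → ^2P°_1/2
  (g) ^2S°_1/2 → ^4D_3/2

(a) allowed
(b) allowed
(c) forbidden (ΔL, ΔJ fail)
(d) allowed
(e) allowed
(f) allowed
(g) forbidden (ΔS, ΔL fail)
Total allowed: 5 of 7.

5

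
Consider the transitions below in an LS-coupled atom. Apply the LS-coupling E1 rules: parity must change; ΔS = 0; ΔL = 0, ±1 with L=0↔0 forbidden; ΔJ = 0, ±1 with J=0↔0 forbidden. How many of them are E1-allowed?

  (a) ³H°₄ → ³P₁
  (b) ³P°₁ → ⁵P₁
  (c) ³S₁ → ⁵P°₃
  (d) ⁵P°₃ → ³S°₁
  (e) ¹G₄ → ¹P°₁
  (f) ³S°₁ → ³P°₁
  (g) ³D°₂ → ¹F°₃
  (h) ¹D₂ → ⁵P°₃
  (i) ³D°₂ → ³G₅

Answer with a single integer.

0

(a) forbidden (ΔL, ΔJ fail)
(b) forbidden (ΔS fails)
(c) forbidden (ΔS, ΔJ fail)
(d) forbidden (parity, ΔS, ΔJ fail)
(e) forbidden (ΔL, ΔJ fail)
(f) forbidden (parity fails)
(g) forbidden (parity, ΔS fail)
(h) forbidden (ΔS fails)
(i) forbidden (ΔL, ΔJ fail)
Total allowed: 0 of 9.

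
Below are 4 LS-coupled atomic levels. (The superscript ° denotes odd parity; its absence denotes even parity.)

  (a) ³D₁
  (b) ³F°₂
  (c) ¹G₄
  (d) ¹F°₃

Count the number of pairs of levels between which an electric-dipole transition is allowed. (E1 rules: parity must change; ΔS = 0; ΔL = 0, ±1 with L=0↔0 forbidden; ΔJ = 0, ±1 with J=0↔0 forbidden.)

2

(a)–(b): allowed.
(a)–(c): forbidden (parity, ΔS, ΔL, ΔJ).
(a)–(d): forbidden (ΔS, ΔJ).
(b)–(c): forbidden (ΔS, ΔJ).
(b)–(d): forbidden (parity, ΔS).
(c)–(d): allowed.
Allowed pairs: 2 of 6.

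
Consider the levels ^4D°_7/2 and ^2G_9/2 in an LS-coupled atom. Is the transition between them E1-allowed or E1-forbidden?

forbidden

Initial level: S=3/2, L=2, J=7/2, parity odd. Final level: S=1/2, L=4, J=9/2, parity even.
ΔJ = 0, ±1 (not J=0↔0): J: 7/2 → 9/2, ΔJ = +1 — satisfied.
Parity must change: odd → even — satisfied.
ΔL = 0, ±1 (not L=0↔0): L: 2 → 4, ΔL = +2 — violated.
ΔS = 0: S: 3/2 → 1/2 — violated.
Rule(s) violated: ΔS, ΔL.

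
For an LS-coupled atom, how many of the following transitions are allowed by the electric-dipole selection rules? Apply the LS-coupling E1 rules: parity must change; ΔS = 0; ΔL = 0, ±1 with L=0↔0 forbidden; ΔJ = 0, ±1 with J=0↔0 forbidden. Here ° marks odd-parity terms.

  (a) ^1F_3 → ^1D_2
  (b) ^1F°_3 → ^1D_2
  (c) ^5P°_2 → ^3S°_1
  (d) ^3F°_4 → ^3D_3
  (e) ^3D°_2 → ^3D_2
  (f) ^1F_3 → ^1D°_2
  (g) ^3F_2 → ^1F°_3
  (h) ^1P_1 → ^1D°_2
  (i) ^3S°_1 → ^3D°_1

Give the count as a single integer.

5

(a) forbidden (parity fails)
(b) allowed
(c) forbidden (parity, ΔS fail)
(d) allowed
(e) allowed
(f) allowed
(g) forbidden (ΔS fails)
(h) allowed
(i) forbidden (parity, ΔL fail)
Total allowed: 5 of 9.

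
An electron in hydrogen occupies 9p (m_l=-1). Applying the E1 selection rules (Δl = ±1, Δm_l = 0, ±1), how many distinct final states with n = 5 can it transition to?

E1 requires Δl = ±1, so l_f ∈ {0, 2}; with 0 ≤ l_f ≤ n_f−1 = 4, the allowed l_f values are {0, 2}.
For l_f = 0: m_f ∈ {m_i−1, m_i, m_i+1} ∩ [−0, 0] = {0} → 1 state.
For l_f = 2: m_f ∈ {m_i−1, m_i, m_i+1} ∩ [−2, 2] = {-2, -1, 0} → 3 states.
Total: 4.

4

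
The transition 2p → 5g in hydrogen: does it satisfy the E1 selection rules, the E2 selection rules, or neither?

neither

Δl = 4 − 1 = +3; l_i + l_f = 5.
E1 (Δl = ±1): not satisfied.
E2 (Δl = 0,±2, l_i+l_f ≥ 2): not satisfied.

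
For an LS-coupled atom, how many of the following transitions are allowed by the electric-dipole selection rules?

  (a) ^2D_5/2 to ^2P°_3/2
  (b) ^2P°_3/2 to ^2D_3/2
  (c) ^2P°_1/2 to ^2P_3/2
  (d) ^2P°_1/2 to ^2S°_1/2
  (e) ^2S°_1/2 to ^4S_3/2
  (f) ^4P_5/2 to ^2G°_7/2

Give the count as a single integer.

(a) allowed
(b) allowed
(c) allowed
(d) forbidden (parity fails)
(e) forbidden (ΔS, ΔL fail)
(f) forbidden (ΔS, ΔL fail)
Total allowed: 3 of 6.

3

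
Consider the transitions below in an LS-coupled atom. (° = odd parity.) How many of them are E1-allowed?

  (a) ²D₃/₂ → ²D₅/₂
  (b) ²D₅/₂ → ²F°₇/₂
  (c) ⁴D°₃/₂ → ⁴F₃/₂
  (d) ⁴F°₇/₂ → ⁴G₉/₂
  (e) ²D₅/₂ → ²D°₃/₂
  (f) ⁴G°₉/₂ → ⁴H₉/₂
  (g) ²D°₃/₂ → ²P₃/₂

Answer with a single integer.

6

(a) forbidden (parity fails)
(b) allowed
(c) allowed
(d) allowed
(e) allowed
(f) allowed
(g) allowed
Total allowed: 6 of 7.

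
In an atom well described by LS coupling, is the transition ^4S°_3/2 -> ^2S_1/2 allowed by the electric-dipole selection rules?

forbidden

Reading off the term symbols: S 3/2→1/2, L 0→0, J 3/2→1/2, parity odd→even.
Parity must change: odd → even — ok.
ΔJ = 0, ±1 (not J=0↔0): J: 3/2 → 1/2, ΔJ = -1 — ok.
ΔL = 0, ±1 (not L=0↔0): L: 0 → 0, ΔL = +0 — fails.
ΔS = 0: S: 3/2 → 1/2 — fails.
Rule(s) violated: ΔS, ΔL.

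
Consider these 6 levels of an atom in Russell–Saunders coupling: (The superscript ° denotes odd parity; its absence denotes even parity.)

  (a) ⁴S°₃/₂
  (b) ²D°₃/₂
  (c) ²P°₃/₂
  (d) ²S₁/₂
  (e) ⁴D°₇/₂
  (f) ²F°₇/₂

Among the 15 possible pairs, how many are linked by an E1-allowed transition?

(a)–(b): forbidden (parity, ΔS, ΔL).
(a)–(c): forbidden (parity, ΔS).
(a)–(d): forbidden (ΔS, ΔL).
(a)–(e): forbidden (parity, ΔL, ΔJ).
(a)–(f): forbidden (parity, ΔS, ΔL, ΔJ).
(b)–(c): forbidden (parity).
(b)–(d): forbidden (ΔL).
(b)–(e): forbidden (parity, ΔS, ΔJ).
(b)–(f): forbidden (parity, ΔJ).
(c)–(d): allowed.
(c)–(e): forbidden (parity, ΔS, ΔJ).
(c)–(f): forbidden (parity, ΔL, ΔJ).
(d)–(e): forbidden (ΔS, ΔL, ΔJ).
(d)–(f): forbidden (ΔL, ΔJ).
(e)–(f): forbidden (parity, ΔS).
Allowed pairs: 1 of 15.

1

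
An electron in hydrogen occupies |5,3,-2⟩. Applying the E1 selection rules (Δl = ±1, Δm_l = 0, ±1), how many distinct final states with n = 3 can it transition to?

2

E1 requires Δl = ±1, so l_f ∈ {2, 4}; with 0 ≤ l_f ≤ n_f−1 = 2, the allowed l_f values are {2}.
For l_f = 2: m_f ∈ {m_i−1, m_i, m_i+1} ∩ [−2, 2] = {-2, -1} → 2 states.
Total: 2.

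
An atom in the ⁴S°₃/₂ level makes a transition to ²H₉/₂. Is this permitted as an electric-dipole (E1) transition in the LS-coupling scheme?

forbidden

Initial level: S=3/2, L=0, J=3/2, parity odd. Final level: S=1/2, L=5, J=9/2, parity even.
Parity must change: odd → even — satisfied.
ΔS = 0: S: 3/2 → 1/2 — violated.
ΔL = 0, ±1 (not L=0↔0): L: 0 → 5, ΔL = +5 — violated.
ΔJ = 0, ±1 (not J=0↔0): J: 3/2 → 9/2, ΔJ = +3 — violated.
Rule(s) violated: ΔS, ΔL, ΔJ.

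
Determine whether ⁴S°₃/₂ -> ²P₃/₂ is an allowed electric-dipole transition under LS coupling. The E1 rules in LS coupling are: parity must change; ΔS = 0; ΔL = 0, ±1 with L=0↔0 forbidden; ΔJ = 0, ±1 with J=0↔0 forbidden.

Initial level: S=3/2, L=0, J=3/2, parity odd. Final level: S=1/2, L=1, J=3/2, parity even.
Parity must change: odd → even — satisfied.
ΔS = 0: S: 3/2 → 1/2 — violated.
ΔL = 0, ±1 (not L=0↔0): L: 0 → 1, ΔL = +1 — satisfied.
ΔJ = 0, ±1 (not J=0↔0): J: 3/2 → 3/2, ΔJ = +0 — satisfied.
Rule(s) violated: ΔS.

forbidden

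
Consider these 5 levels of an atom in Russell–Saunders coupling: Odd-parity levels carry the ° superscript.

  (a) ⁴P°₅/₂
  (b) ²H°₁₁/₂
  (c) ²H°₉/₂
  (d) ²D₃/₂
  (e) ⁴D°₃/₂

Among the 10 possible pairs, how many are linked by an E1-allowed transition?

0

(a)–(b): forbidden (parity, ΔS, ΔL, ΔJ).
(a)–(c): forbidden (parity, ΔS, ΔL, ΔJ).
(a)–(d): forbidden (ΔS).
(a)–(e): forbidden (parity).
(b)–(c): forbidden (parity).
(b)–(d): forbidden (ΔL, ΔJ).
(b)–(e): forbidden (parity, ΔS, ΔL, ΔJ).
(c)–(d): forbidden (ΔL, ΔJ).
(c)–(e): forbidden (parity, ΔS, ΔL, ΔJ).
(d)–(e): forbidden (ΔS).
Allowed pairs: 0 of 10.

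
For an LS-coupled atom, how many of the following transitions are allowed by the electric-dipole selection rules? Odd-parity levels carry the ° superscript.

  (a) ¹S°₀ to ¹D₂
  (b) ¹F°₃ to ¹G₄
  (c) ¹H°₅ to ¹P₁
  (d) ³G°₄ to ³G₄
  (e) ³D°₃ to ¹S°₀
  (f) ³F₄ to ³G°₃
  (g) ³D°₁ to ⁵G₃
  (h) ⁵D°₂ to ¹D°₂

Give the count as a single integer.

(a) forbidden (ΔL, ΔJ fail)
(b) allowed
(c) forbidden (ΔL, ΔJ fail)
(d) allowed
(e) forbidden (parity, ΔS, ΔL, ΔJ fail)
(f) allowed
(g) forbidden (ΔS, ΔL, ΔJ fail)
(h) forbidden (parity, ΔS fail)
Total allowed: 3 of 8.

3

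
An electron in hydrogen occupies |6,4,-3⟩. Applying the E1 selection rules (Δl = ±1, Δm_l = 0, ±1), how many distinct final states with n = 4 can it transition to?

E1 requires Δl = ±1, so l_f ∈ {3, 5}; with 0 ≤ l_f ≤ n_f−1 = 3, the allowed l_f values are {3}.
For l_f = 3: m_f ∈ {m_i−1, m_i, m_i+1} ∩ [−3, 3] = {-3, -2} → 2 states.
Total: 2.

2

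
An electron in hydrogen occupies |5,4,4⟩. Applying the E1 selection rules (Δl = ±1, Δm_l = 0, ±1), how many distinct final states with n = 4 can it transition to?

1

E1 requires Δl = ±1, so l_f ∈ {3, 5}; with 0 ≤ l_f ≤ n_f−1 = 3, the allowed l_f values are {3}.
For l_f = 3: m_f ∈ {m_i−1, m_i, m_i+1} ∩ [−3, 3] = {3} → 1 state.
Total: 1.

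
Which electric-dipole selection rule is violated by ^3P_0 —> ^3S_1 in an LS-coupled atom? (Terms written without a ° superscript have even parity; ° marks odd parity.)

parity

Initial level: S=1, L=1, J=0, parity even. Final level: S=1, L=0, J=1, parity even.
Parity must change: even → even — violated.
ΔS = 0: S: 1 → 1 — satisfied.
ΔL = 0, ±1 (not L=0↔0): L: 1 → 0, ΔL = -1 — satisfied.
ΔJ = 0, ±1 (not J=0↔0): J: 0 → 1, ΔJ = +1 — satisfied.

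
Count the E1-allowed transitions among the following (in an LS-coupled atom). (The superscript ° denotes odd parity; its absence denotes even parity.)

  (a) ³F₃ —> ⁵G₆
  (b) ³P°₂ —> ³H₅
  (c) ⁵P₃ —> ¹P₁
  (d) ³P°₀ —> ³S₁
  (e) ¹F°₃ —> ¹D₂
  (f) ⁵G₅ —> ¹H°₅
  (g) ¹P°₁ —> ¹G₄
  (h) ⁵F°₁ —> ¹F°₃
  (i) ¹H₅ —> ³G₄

(a) forbidden (parity, ΔS, ΔJ fail)
(b) forbidden (ΔL, ΔJ fail)
(c) forbidden (parity, ΔS, ΔJ fail)
(d) allowed
(e) allowed
(f) forbidden (ΔS fails)
(g) forbidden (ΔL, ΔJ fail)
(h) forbidden (parity, ΔS, ΔJ fail)
(i) forbidden (parity, ΔS fail)
Total allowed: 2 of 9.

2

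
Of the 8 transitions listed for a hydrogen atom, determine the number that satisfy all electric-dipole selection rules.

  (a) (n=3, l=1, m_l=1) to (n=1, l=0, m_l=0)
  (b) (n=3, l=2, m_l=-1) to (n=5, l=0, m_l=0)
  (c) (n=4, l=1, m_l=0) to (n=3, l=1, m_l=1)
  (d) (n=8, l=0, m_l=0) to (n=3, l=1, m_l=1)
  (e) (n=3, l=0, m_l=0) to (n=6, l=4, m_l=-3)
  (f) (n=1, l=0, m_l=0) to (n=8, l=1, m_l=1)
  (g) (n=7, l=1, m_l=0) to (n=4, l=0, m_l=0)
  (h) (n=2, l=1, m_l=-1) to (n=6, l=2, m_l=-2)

(a) allowed
(b) forbidden — Δl = -2 (E1 requires Δl = ±1)
(c) forbidden — Δl = +0 (E1 requires Δl = ±1)
(d) allowed
(e) forbidden — Δl = +4 (E1 requires Δl = ±1); Δm_l = -3 (E1 requires Δm_l = 0, ±1)
(f) allowed
(g) allowed
(h) allowed
Total allowed: 5 of 8.

5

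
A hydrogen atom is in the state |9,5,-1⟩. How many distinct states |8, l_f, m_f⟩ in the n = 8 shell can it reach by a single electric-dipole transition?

E1 requires Δl = ±1, so l_f ∈ {4, 6}; with 0 ≤ l_f ≤ n_f−1 = 7, the allowed l_f values are {4, 6}.
For l_f = 4: m_f ∈ {m_i−1, m_i, m_i+1} ∩ [−4, 4] = {-2, -1, 0} → 3 states.
For l_f = 6: m_f ∈ {m_i−1, m_i, m_i+1} ∩ [−6, 6] = {-2, -1, 0} → 3 states.
Total: 6.

6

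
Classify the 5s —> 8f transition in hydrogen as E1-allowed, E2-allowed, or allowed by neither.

Δl = 3 − 0 = +3; l_i + l_f = 3.
E1 (Δl = ±1): not satisfied.
E2 (Δl = 0,±2, l_i+l_f ≥ 2): not satisfied.

neither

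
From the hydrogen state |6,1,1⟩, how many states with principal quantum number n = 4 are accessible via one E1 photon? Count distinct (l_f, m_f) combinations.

4

E1 requires Δl = ±1, so l_f ∈ {0, 2}; with 0 ≤ l_f ≤ n_f−1 = 3, the allowed l_f values are {0, 2}.
For l_f = 0: m_f ∈ {m_i−1, m_i, m_i+1} ∩ [−0, 0] = {0} → 1 state.
For l_f = 2: m_f ∈ {m_i−1, m_i, m_i+1} ∩ [−2, 2] = {0, 1, 2} → 3 states.
Total: 4.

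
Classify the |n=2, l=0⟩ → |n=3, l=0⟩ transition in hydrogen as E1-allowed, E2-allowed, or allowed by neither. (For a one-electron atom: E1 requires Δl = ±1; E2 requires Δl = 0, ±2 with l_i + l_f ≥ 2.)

Δl = 0 − 0 = +0; l_i + l_f = 0.
E1 (Δl = ±1): not satisfied.
E2 (Δl = 0,±2, l_i+l_f ≥ 2): not satisfied.

neither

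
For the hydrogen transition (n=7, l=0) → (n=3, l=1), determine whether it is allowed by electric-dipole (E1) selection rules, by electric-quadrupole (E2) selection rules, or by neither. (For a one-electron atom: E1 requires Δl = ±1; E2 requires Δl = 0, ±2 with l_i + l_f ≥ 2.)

Δl = 1 − 0 = +1; l_i + l_f = 1.
E1 (Δl = ±1): satisfied.
E2 (Δl = 0,±2, l_i+l_f ≥ 2): not satisfied.

E1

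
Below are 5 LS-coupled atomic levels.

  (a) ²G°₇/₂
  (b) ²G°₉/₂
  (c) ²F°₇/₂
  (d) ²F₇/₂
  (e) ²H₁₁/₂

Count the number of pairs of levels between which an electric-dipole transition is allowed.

4

(a)–(b): forbidden (parity).
(a)–(c): forbidden (parity).
(a)–(d): allowed.
(a)–(e): forbidden (ΔJ).
(b)–(c): forbidden (parity).
(b)–(d): allowed.
(b)–(e): allowed.
(c)–(d): allowed.
(c)–(e): forbidden (ΔL, ΔJ).
(d)–(e): forbidden (parity, ΔL, ΔJ).
Allowed pairs: 4 of 10.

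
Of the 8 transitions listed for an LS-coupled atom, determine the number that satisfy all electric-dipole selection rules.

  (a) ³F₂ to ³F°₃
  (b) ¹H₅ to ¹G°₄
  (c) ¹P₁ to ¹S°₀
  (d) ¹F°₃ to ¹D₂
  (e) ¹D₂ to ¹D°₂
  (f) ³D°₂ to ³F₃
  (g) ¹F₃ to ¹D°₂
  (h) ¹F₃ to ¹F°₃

(a) allowed
(b) allowed
(c) allowed
(d) allowed
(e) allowed
(f) allowed
(g) allowed
(h) allowed
Total allowed: 8 of 8.

8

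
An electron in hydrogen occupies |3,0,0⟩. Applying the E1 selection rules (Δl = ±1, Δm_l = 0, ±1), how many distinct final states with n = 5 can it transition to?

3

E1 requires Δl = ±1, so l_f ∈ {-1, 1}; with 0 ≤ l_f ≤ n_f−1 = 4, the allowed l_f values are {1}.
For l_f = 1: m_f ∈ {m_i−1, m_i, m_i+1} ∩ [−1, 1] = {-1, 0, 1} → 3 states.
Total: 3.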